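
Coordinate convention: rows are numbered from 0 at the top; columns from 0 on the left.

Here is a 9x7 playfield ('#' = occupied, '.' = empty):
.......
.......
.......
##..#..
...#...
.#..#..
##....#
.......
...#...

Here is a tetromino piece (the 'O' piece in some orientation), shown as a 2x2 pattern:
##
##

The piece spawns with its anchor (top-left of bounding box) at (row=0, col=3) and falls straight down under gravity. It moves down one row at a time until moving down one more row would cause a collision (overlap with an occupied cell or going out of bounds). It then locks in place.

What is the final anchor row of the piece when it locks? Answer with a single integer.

Answer: 1

Derivation:
Spawn at (row=0, col=3). Try each row:
  row 0: fits
  row 1: fits
  row 2: blocked -> lock at row 1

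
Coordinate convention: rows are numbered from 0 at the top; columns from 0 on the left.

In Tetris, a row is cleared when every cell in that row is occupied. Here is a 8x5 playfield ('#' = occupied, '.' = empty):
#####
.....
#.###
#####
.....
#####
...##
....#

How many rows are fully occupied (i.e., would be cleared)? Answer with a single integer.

Check each row:
  row 0: 0 empty cells -> FULL (clear)
  row 1: 5 empty cells -> not full
  row 2: 1 empty cell -> not full
  row 3: 0 empty cells -> FULL (clear)
  row 4: 5 empty cells -> not full
  row 5: 0 empty cells -> FULL (clear)
  row 6: 3 empty cells -> not full
  row 7: 4 empty cells -> not full
Total rows cleared: 3

Answer: 3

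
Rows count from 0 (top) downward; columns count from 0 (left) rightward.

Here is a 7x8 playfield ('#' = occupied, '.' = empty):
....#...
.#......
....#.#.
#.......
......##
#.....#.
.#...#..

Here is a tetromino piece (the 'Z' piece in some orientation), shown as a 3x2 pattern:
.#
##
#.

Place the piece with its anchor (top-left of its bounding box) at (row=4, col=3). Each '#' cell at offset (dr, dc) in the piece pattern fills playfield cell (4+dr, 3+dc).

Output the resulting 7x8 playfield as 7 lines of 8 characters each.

Fill (4+0,3+1) = (4,4)
Fill (4+1,3+0) = (5,3)
Fill (4+1,3+1) = (5,4)
Fill (4+2,3+0) = (6,3)

Answer: ....#...
.#......
....#.#.
#.......
....#.##
#..##.#.
.#.#.#..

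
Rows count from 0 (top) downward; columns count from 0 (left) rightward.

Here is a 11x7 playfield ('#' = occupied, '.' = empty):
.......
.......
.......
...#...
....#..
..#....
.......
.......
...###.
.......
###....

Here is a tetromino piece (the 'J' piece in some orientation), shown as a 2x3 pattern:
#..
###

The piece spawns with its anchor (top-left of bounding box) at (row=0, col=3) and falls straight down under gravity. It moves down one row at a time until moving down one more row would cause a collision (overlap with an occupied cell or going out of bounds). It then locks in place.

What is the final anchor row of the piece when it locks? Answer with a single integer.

Answer: 1

Derivation:
Spawn at (row=0, col=3). Try each row:
  row 0: fits
  row 1: fits
  row 2: blocked -> lock at row 1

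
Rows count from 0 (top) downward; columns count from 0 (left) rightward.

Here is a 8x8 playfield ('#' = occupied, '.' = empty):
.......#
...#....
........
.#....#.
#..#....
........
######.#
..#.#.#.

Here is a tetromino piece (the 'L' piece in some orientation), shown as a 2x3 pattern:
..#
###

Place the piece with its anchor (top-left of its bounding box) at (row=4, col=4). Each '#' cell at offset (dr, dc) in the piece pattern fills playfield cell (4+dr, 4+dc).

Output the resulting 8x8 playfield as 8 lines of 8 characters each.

Fill (4+0,4+2) = (4,6)
Fill (4+1,4+0) = (5,4)
Fill (4+1,4+1) = (5,5)
Fill (4+1,4+2) = (5,6)

Answer: .......#
...#....
........
.#....#.
#..#..#.
....###.
######.#
..#.#.#.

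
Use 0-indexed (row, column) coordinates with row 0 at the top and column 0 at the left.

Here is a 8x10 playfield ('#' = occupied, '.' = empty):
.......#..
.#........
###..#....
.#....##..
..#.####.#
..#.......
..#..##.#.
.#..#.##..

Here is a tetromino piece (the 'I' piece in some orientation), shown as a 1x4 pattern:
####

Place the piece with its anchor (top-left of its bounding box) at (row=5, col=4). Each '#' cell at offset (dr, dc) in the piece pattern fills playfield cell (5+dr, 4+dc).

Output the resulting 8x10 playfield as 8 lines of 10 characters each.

Fill (5+0,4+0) = (5,4)
Fill (5+0,4+1) = (5,5)
Fill (5+0,4+2) = (5,6)
Fill (5+0,4+3) = (5,7)

Answer: .......#..
.#........
###..#....
.#....##..
..#.####.#
..#.####..
..#..##.#.
.#..#.##..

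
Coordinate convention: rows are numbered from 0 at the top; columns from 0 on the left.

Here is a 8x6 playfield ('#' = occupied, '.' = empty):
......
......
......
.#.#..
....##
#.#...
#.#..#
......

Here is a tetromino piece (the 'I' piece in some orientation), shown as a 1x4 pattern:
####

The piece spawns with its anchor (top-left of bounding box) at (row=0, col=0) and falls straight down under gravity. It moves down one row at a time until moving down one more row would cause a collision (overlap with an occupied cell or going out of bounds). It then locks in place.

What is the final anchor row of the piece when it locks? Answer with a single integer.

Spawn at (row=0, col=0). Try each row:
  row 0: fits
  row 1: fits
  row 2: fits
  row 3: blocked -> lock at row 2

Answer: 2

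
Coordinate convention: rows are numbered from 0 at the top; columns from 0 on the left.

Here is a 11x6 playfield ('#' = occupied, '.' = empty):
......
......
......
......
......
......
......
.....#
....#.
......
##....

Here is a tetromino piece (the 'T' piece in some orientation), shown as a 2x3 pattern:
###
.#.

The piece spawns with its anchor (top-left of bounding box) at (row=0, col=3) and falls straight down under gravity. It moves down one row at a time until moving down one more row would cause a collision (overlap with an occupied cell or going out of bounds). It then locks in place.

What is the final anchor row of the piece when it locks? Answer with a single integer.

Answer: 6

Derivation:
Spawn at (row=0, col=3). Try each row:
  row 0: fits
  row 1: fits
  row 2: fits
  row 3: fits
  row 4: fits
  row 5: fits
  row 6: fits
  row 7: blocked -> lock at row 6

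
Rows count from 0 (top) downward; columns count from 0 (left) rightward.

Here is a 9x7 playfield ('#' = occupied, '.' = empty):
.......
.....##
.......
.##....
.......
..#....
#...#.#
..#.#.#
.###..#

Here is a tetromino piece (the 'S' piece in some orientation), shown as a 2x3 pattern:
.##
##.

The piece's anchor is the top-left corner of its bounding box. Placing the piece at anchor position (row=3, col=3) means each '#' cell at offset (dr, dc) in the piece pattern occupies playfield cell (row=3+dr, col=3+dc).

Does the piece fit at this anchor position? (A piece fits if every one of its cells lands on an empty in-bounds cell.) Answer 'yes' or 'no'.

Answer: yes

Derivation:
Check each piece cell at anchor (3, 3):
  offset (0,1) -> (3,4): empty -> OK
  offset (0,2) -> (3,5): empty -> OK
  offset (1,0) -> (4,3): empty -> OK
  offset (1,1) -> (4,4): empty -> OK
All cells valid: yes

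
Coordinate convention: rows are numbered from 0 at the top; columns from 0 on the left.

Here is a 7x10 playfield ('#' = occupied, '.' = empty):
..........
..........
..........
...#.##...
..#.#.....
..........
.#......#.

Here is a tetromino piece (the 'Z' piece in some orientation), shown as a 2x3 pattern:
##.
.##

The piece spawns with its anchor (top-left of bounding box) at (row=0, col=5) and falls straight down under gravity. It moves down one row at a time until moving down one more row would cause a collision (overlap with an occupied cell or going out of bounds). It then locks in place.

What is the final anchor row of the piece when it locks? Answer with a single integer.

Spawn at (row=0, col=5). Try each row:
  row 0: fits
  row 1: fits
  row 2: blocked -> lock at row 1

Answer: 1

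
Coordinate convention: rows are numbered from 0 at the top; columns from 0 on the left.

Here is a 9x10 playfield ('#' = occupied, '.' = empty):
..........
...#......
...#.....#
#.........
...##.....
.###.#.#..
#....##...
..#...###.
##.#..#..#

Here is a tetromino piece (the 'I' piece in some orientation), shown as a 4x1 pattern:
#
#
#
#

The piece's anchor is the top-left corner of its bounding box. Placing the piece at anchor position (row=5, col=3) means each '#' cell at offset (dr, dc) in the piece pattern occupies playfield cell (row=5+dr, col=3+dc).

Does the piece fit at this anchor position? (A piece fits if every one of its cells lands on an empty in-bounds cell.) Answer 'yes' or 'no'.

Check each piece cell at anchor (5, 3):
  offset (0,0) -> (5,3): occupied ('#') -> FAIL
  offset (1,0) -> (6,3): empty -> OK
  offset (2,0) -> (7,3): empty -> OK
  offset (3,0) -> (8,3): occupied ('#') -> FAIL
All cells valid: no

Answer: no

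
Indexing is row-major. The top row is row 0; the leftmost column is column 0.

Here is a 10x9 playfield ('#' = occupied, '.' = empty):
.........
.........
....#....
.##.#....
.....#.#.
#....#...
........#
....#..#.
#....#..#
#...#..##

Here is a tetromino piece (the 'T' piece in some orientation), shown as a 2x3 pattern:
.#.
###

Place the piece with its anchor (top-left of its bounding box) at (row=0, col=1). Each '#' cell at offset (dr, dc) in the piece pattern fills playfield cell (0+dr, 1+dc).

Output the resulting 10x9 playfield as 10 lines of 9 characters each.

Answer: ..#......
.###.....
....#....
.##.#....
.....#.#.
#....#...
........#
....#..#.
#....#..#
#...#..##

Derivation:
Fill (0+0,1+1) = (0,2)
Fill (0+1,1+0) = (1,1)
Fill (0+1,1+1) = (1,2)
Fill (0+1,1+2) = (1,3)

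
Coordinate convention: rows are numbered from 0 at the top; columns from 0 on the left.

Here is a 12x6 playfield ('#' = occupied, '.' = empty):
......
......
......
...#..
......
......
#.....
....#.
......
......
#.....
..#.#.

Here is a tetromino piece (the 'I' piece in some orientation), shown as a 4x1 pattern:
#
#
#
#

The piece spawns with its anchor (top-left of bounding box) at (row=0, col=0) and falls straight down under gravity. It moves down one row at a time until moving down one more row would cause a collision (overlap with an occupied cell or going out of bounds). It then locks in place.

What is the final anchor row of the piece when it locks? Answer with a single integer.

Answer: 2

Derivation:
Spawn at (row=0, col=0). Try each row:
  row 0: fits
  row 1: fits
  row 2: fits
  row 3: blocked -> lock at row 2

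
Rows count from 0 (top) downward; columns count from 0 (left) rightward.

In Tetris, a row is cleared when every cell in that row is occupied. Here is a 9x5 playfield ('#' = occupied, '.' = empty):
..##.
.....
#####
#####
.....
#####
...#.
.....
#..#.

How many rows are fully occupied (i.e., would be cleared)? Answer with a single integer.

Check each row:
  row 0: 3 empty cells -> not full
  row 1: 5 empty cells -> not full
  row 2: 0 empty cells -> FULL (clear)
  row 3: 0 empty cells -> FULL (clear)
  row 4: 5 empty cells -> not full
  row 5: 0 empty cells -> FULL (clear)
  row 6: 4 empty cells -> not full
  row 7: 5 empty cells -> not full
  row 8: 3 empty cells -> not full
Total rows cleared: 3

Answer: 3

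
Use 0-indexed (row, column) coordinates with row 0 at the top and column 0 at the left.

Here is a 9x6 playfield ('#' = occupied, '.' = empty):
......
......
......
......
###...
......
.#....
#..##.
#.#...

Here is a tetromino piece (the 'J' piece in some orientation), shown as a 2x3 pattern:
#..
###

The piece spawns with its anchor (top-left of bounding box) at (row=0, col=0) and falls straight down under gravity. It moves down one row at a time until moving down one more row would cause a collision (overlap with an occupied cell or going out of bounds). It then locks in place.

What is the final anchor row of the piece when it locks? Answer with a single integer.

Answer: 2

Derivation:
Spawn at (row=0, col=0). Try each row:
  row 0: fits
  row 1: fits
  row 2: fits
  row 3: blocked -> lock at row 2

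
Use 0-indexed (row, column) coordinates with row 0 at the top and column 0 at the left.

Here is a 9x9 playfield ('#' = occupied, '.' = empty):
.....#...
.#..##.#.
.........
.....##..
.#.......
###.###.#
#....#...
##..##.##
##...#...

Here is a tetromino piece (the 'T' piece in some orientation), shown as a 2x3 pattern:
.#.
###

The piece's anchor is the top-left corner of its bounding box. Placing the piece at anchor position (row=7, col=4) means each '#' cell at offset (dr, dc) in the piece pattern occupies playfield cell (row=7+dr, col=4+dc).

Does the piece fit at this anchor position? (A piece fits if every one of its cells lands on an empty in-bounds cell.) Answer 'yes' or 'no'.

Answer: no

Derivation:
Check each piece cell at anchor (7, 4):
  offset (0,1) -> (7,5): occupied ('#') -> FAIL
  offset (1,0) -> (8,4): empty -> OK
  offset (1,1) -> (8,5): occupied ('#') -> FAIL
  offset (1,2) -> (8,6): empty -> OK
All cells valid: no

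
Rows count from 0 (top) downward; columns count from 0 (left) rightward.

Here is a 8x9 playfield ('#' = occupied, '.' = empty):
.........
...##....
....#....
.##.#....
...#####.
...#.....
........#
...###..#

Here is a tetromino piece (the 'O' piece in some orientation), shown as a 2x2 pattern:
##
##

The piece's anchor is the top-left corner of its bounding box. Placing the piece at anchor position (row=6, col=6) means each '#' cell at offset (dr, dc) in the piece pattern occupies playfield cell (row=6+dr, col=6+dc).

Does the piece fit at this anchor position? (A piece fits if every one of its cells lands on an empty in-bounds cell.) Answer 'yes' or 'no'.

Check each piece cell at anchor (6, 6):
  offset (0,0) -> (6,6): empty -> OK
  offset (0,1) -> (6,7): empty -> OK
  offset (1,0) -> (7,6): empty -> OK
  offset (1,1) -> (7,7): empty -> OK
All cells valid: yes

Answer: yes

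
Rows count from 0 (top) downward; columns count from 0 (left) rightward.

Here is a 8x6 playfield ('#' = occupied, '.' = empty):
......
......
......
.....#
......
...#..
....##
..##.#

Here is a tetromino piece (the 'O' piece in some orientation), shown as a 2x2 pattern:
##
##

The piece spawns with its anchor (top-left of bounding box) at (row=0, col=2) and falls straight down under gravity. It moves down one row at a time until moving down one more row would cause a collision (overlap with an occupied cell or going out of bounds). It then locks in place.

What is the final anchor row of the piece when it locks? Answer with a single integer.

Answer: 3

Derivation:
Spawn at (row=0, col=2). Try each row:
  row 0: fits
  row 1: fits
  row 2: fits
  row 3: fits
  row 4: blocked -> lock at row 3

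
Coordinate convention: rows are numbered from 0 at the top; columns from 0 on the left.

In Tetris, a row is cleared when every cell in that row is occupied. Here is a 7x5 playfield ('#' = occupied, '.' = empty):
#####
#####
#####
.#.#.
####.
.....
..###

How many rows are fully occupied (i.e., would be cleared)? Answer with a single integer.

Check each row:
  row 0: 0 empty cells -> FULL (clear)
  row 1: 0 empty cells -> FULL (clear)
  row 2: 0 empty cells -> FULL (clear)
  row 3: 3 empty cells -> not full
  row 4: 1 empty cell -> not full
  row 5: 5 empty cells -> not full
  row 6: 2 empty cells -> not full
Total rows cleared: 3

Answer: 3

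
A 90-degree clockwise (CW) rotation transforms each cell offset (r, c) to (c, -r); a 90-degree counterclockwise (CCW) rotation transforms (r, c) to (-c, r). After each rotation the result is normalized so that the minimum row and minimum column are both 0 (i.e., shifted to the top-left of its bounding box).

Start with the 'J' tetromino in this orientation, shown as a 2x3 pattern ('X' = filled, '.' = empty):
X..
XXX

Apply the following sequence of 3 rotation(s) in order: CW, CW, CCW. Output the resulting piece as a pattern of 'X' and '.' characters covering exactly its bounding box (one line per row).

Answer: XX
X.
X.

Derivation:
Start:
X..
XXX
After rotation 1 (CW):
XX
X.
X.
After rotation 2 (CW):
XXX
..X
After rotation 3 (CCW):
XX
X.
X.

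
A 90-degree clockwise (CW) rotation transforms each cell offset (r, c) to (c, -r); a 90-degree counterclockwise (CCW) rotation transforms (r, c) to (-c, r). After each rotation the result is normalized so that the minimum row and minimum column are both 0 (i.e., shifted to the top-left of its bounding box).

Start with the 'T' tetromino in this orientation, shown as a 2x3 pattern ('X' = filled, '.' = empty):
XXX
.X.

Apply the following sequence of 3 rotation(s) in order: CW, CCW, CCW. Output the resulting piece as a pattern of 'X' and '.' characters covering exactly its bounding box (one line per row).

Start:
XXX
.X.
After rotation 1 (CW):
.X
XX
.X
After rotation 2 (CCW):
XXX
.X.
After rotation 3 (CCW):
X.
XX
X.

Answer: X.
XX
X.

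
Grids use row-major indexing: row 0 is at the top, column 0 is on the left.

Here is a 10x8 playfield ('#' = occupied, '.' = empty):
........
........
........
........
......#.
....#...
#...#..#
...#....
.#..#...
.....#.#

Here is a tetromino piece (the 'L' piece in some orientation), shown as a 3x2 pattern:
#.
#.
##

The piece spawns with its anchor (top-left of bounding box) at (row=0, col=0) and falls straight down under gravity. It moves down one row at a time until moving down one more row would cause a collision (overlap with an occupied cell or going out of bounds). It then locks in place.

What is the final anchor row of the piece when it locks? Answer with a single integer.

Spawn at (row=0, col=0). Try each row:
  row 0: fits
  row 1: fits
  row 2: fits
  row 3: fits
  row 4: blocked -> lock at row 3

Answer: 3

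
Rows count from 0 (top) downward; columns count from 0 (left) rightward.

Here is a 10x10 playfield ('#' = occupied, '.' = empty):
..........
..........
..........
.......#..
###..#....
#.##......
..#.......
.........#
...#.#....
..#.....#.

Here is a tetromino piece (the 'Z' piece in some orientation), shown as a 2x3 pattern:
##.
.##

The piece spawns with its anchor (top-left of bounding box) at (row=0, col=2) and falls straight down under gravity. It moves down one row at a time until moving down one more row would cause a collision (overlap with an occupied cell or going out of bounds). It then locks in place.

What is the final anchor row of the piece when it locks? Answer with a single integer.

Answer: 3

Derivation:
Spawn at (row=0, col=2). Try each row:
  row 0: fits
  row 1: fits
  row 2: fits
  row 3: fits
  row 4: blocked -> lock at row 3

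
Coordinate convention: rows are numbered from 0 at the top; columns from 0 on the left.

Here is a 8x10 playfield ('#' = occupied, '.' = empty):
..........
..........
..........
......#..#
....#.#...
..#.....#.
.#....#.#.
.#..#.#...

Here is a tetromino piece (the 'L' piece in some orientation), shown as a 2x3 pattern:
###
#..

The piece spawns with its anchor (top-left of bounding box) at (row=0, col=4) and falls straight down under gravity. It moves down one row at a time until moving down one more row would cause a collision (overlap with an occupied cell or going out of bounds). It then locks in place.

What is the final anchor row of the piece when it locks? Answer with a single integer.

Spawn at (row=0, col=4). Try each row:
  row 0: fits
  row 1: fits
  row 2: fits
  row 3: blocked -> lock at row 2

Answer: 2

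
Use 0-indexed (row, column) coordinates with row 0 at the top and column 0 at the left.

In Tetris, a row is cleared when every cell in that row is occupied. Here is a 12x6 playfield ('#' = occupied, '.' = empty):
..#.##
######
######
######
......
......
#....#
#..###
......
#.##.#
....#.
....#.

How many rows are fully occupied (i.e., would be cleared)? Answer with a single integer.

Answer: 3

Derivation:
Check each row:
  row 0: 3 empty cells -> not full
  row 1: 0 empty cells -> FULL (clear)
  row 2: 0 empty cells -> FULL (clear)
  row 3: 0 empty cells -> FULL (clear)
  row 4: 6 empty cells -> not full
  row 5: 6 empty cells -> not full
  row 6: 4 empty cells -> not full
  row 7: 2 empty cells -> not full
  row 8: 6 empty cells -> not full
  row 9: 2 empty cells -> not full
  row 10: 5 empty cells -> not full
  row 11: 5 empty cells -> not full
Total rows cleared: 3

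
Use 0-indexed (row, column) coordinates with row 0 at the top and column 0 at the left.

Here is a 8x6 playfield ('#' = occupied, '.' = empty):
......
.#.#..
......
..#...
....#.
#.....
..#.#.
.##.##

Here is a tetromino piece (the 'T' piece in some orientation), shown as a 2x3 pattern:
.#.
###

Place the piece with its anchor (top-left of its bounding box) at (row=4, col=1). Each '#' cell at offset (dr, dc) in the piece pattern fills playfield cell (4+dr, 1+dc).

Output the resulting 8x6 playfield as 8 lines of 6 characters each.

Fill (4+0,1+1) = (4,2)
Fill (4+1,1+0) = (5,1)
Fill (4+1,1+1) = (5,2)
Fill (4+1,1+2) = (5,3)

Answer: ......
.#.#..
......
..#...
..#.#.
####..
..#.#.
.##.##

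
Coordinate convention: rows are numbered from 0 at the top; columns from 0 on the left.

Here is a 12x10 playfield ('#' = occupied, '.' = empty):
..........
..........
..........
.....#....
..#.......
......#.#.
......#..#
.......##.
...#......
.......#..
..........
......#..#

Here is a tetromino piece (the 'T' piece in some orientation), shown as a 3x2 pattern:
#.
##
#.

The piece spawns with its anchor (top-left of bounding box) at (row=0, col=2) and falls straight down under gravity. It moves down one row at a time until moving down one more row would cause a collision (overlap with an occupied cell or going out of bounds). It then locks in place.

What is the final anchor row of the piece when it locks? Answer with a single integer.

Answer: 1

Derivation:
Spawn at (row=0, col=2). Try each row:
  row 0: fits
  row 1: fits
  row 2: blocked -> lock at row 1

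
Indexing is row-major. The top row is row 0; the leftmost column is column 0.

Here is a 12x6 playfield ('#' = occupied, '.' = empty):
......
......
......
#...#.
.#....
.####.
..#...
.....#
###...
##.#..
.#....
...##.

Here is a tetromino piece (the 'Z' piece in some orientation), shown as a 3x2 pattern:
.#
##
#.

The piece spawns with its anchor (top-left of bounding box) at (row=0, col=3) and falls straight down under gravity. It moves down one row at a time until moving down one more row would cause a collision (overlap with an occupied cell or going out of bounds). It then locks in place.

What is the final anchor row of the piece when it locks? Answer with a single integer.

Spawn at (row=0, col=3). Try each row:
  row 0: fits
  row 1: fits
  row 2: blocked -> lock at row 1

Answer: 1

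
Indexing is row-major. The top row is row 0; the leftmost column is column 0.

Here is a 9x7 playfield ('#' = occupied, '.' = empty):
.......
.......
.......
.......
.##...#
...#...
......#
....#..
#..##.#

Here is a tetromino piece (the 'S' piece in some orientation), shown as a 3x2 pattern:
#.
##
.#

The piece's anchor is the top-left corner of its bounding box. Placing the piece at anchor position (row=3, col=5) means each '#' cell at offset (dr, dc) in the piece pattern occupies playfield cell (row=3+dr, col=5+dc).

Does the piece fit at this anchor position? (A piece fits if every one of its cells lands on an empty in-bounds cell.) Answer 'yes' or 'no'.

Check each piece cell at anchor (3, 5):
  offset (0,0) -> (3,5): empty -> OK
  offset (1,0) -> (4,5): empty -> OK
  offset (1,1) -> (4,6): occupied ('#') -> FAIL
  offset (2,1) -> (5,6): empty -> OK
All cells valid: no

Answer: no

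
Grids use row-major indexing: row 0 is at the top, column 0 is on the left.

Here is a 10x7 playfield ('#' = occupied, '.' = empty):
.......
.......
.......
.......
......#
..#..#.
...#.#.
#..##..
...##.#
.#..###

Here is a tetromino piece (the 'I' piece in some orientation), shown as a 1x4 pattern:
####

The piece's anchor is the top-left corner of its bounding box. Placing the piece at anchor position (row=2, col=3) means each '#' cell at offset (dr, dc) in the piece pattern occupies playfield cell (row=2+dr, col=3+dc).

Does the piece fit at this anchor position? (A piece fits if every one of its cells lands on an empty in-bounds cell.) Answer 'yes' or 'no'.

Check each piece cell at anchor (2, 3):
  offset (0,0) -> (2,3): empty -> OK
  offset (0,1) -> (2,4): empty -> OK
  offset (0,2) -> (2,5): empty -> OK
  offset (0,3) -> (2,6): empty -> OK
All cells valid: yes

Answer: yes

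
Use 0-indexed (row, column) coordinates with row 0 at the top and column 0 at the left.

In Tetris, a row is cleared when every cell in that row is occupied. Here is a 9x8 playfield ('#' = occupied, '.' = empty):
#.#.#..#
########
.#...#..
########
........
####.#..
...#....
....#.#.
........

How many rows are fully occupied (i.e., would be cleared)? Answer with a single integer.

Answer: 2

Derivation:
Check each row:
  row 0: 4 empty cells -> not full
  row 1: 0 empty cells -> FULL (clear)
  row 2: 6 empty cells -> not full
  row 3: 0 empty cells -> FULL (clear)
  row 4: 8 empty cells -> not full
  row 5: 3 empty cells -> not full
  row 6: 7 empty cells -> not full
  row 7: 6 empty cells -> not full
  row 8: 8 empty cells -> not full
Total rows cleared: 2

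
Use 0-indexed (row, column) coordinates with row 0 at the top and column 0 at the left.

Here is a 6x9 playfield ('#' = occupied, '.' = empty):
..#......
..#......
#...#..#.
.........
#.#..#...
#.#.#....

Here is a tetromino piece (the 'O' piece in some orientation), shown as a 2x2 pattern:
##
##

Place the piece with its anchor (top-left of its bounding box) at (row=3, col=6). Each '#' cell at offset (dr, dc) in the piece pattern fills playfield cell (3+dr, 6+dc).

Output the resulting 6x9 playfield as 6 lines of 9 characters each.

Answer: ..#......
..#......
#...#..#.
......##.
#.#..###.
#.#.#....

Derivation:
Fill (3+0,6+0) = (3,6)
Fill (3+0,6+1) = (3,7)
Fill (3+1,6+0) = (4,6)
Fill (3+1,6+1) = (4,7)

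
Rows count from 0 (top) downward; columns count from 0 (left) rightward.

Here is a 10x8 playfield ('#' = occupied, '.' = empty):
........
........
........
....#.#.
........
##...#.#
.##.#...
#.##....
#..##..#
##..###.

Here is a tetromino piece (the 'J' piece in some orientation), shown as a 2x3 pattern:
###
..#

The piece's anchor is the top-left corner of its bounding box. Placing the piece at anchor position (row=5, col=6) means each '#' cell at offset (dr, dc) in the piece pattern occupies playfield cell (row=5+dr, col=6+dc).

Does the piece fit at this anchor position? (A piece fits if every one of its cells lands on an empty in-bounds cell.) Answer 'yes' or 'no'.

Check each piece cell at anchor (5, 6):
  offset (0,0) -> (5,6): empty -> OK
  offset (0,1) -> (5,7): occupied ('#') -> FAIL
  offset (0,2) -> (5,8): out of bounds -> FAIL
  offset (1,2) -> (6,8): out of bounds -> FAIL
All cells valid: no

Answer: no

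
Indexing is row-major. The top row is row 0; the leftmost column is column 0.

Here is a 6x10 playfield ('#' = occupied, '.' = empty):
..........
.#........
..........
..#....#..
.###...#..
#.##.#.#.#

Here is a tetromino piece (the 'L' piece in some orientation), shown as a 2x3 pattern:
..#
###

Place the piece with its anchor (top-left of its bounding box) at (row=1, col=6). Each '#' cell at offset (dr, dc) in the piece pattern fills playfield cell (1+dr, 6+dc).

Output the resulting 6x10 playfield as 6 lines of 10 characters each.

Fill (1+0,6+2) = (1,8)
Fill (1+1,6+0) = (2,6)
Fill (1+1,6+1) = (2,7)
Fill (1+1,6+2) = (2,8)

Answer: ..........
.#......#.
......###.
..#....#..
.###...#..
#.##.#.#.#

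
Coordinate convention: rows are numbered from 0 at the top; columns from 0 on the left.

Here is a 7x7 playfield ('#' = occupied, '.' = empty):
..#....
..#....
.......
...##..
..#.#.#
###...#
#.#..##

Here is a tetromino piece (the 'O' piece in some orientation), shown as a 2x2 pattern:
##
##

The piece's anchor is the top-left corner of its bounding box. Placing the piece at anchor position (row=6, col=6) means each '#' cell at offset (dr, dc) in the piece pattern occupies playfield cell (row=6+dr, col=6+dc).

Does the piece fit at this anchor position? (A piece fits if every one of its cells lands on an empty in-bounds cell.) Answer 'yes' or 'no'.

Check each piece cell at anchor (6, 6):
  offset (0,0) -> (6,6): occupied ('#') -> FAIL
  offset (0,1) -> (6,7): out of bounds -> FAIL
  offset (1,0) -> (7,6): out of bounds -> FAIL
  offset (1,1) -> (7,7): out of bounds -> FAIL
All cells valid: no

Answer: no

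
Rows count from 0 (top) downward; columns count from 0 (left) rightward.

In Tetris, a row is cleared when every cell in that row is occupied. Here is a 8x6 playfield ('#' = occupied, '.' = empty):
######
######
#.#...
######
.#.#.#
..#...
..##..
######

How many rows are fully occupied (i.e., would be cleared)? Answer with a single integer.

Answer: 4

Derivation:
Check each row:
  row 0: 0 empty cells -> FULL (clear)
  row 1: 0 empty cells -> FULL (clear)
  row 2: 4 empty cells -> not full
  row 3: 0 empty cells -> FULL (clear)
  row 4: 3 empty cells -> not full
  row 5: 5 empty cells -> not full
  row 6: 4 empty cells -> not full
  row 7: 0 empty cells -> FULL (clear)
Total rows cleared: 4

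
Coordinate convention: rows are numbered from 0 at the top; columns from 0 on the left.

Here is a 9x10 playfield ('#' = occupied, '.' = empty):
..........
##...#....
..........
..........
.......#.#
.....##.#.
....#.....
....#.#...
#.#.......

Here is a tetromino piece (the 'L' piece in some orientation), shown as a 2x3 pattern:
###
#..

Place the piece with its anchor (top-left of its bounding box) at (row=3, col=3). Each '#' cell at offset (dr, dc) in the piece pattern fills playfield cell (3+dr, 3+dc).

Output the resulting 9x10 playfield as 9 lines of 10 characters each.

Answer: ..........
##...#....
..........
...###....
...#...#.#
.....##.#.
....#.....
....#.#...
#.#.......

Derivation:
Fill (3+0,3+0) = (3,3)
Fill (3+0,3+1) = (3,4)
Fill (3+0,3+2) = (3,5)
Fill (3+1,3+0) = (4,3)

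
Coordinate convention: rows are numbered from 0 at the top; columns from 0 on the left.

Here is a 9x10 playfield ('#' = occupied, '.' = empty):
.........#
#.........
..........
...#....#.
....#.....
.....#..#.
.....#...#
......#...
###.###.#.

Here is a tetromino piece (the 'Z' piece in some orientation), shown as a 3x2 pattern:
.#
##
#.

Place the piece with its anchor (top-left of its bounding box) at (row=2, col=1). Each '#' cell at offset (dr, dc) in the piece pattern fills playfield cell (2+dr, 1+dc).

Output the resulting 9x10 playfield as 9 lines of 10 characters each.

Fill (2+0,1+1) = (2,2)
Fill (2+1,1+0) = (3,1)
Fill (2+1,1+1) = (3,2)
Fill (2+2,1+0) = (4,1)

Answer: .........#
#.........
..#.......
.###....#.
.#..#.....
.....#..#.
.....#...#
......#...
###.###.#.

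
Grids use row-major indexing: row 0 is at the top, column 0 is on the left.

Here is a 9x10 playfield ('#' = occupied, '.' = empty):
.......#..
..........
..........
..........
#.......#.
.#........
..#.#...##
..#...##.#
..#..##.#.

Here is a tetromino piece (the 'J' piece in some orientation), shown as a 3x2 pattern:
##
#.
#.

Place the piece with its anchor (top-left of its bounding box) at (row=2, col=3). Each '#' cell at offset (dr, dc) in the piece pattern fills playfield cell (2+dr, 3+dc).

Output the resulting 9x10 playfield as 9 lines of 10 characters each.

Answer: .......#..
..........
...##.....
...#......
#..#....#.
.#........
..#.#...##
..#...##.#
..#..##.#.

Derivation:
Fill (2+0,3+0) = (2,3)
Fill (2+0,3+1) = (2,4)
Fill (2+1,3+0) = (3,3)
Fill (2+2,3+0) = (4,3)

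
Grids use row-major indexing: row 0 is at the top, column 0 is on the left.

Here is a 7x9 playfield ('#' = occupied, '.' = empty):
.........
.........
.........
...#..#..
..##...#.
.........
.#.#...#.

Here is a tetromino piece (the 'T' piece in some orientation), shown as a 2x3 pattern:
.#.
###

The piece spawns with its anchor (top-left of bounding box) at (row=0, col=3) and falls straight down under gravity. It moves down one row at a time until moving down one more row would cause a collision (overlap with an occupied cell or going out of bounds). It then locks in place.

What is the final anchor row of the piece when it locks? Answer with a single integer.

Spawn at (row=0, col=3). Try each row:
  row 0: fits
  row 1: fits
  row 2: blocked -> lock at row 1

Answer: 1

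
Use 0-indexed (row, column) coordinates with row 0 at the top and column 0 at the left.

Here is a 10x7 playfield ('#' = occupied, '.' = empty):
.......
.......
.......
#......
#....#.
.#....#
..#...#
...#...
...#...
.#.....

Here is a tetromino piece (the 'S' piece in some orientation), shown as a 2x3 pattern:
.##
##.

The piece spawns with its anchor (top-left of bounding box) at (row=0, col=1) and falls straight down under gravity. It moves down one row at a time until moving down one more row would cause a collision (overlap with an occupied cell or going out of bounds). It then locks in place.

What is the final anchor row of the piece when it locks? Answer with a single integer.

Answer: 3

Derivation:
Spawn at (row=0, col=1). Try each row:
  row 0: fits
  row 1: fits
  row 2: fits
  row 3: fits
  row 4: blocked -> lock at row 3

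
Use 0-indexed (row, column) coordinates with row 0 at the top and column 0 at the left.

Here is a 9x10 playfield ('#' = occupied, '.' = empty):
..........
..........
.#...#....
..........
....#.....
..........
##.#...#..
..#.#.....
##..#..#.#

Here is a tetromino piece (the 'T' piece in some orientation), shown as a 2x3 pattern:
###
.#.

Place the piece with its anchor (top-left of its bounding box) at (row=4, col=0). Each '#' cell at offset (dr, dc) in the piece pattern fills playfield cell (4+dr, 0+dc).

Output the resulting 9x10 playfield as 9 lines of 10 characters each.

Fill (4+0,0+0) = (4,0)
Fill (4+0,0+1) = (4,1)
Fill (4+0,0+2) = (4,2)
Fill (4+1,0+1) = (5,1)

Answer: ..........
..........
.#...#....
..........
###.#.....
.#........
##.#...#..
..#.#.....
##..#..#.#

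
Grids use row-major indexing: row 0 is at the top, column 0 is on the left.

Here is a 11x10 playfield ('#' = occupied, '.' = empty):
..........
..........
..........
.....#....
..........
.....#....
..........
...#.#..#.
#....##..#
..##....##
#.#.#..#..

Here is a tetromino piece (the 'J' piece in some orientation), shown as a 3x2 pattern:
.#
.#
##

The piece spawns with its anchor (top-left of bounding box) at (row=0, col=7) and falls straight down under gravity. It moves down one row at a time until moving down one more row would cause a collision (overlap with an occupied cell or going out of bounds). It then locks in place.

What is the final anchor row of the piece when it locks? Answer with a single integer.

Spawn at (row=0, col=7). Try each row:
  row 0: fits
  row 1: fits
  row 2: fits
  row 3: fits
  row 4: fits
  row 5: blocked -> lock at row 4

Answer: 4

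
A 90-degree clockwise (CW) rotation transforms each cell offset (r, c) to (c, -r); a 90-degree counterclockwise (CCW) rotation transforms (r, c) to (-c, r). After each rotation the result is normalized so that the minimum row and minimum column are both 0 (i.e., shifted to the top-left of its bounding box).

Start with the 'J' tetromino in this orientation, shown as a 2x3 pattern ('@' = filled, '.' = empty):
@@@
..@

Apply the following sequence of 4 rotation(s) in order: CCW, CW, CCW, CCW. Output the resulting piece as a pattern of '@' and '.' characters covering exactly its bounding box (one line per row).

Start:
@@@
..@
After rotation 1 (CCW):
@@
@.
@.
After rotation 2 (CW):
@@@
..@
After rotation 3 (CCW):
@@
@.
@.
After rotation 4 (CCW):
@..
@@@

Answer: @..
@@@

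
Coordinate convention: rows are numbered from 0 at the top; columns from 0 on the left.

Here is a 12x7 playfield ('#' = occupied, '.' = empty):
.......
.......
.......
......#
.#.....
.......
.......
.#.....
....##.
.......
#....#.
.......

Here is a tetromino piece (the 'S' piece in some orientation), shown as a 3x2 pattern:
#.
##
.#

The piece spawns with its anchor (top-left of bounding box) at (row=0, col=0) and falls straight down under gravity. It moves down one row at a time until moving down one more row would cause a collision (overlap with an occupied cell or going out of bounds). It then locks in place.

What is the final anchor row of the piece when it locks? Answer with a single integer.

Spawn at (row=0, col=0). Try each row:
  row 0: fits
  row 1: fits
  row 2: blocked -> lock at row 1

Answer: 1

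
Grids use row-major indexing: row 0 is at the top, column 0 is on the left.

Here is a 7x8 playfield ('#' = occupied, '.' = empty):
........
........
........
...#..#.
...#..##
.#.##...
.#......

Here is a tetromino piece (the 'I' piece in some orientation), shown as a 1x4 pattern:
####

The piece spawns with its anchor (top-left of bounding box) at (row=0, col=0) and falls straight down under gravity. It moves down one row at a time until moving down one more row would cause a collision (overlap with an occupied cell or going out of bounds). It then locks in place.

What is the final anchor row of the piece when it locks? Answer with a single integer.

Spawn at (row=0, col=0). Try each row:
  row 0: fits
  row 1: fits
  row 2: fits
  row 3: blocked -> lock at row 2

Answer: 2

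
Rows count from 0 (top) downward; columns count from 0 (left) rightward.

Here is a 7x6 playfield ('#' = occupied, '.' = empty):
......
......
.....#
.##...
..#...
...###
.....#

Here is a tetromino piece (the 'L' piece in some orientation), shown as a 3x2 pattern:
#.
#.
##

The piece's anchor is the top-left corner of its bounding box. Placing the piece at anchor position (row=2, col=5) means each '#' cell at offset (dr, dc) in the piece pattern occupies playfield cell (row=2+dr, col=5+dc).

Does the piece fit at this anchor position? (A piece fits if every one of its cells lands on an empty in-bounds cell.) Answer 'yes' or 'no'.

Check each piece cell at anchor (2, 5):
  offset (0,0) -> (2,5): occupied ('#') -> FAIL
  offset (1,0) -> (3,5): empty -> OK
  offset (2,0) -> (4,5): empty -> OK
  offset (2,1) -> (4,6): out of bounds -> FAIL
All cells valid: no

Answer: no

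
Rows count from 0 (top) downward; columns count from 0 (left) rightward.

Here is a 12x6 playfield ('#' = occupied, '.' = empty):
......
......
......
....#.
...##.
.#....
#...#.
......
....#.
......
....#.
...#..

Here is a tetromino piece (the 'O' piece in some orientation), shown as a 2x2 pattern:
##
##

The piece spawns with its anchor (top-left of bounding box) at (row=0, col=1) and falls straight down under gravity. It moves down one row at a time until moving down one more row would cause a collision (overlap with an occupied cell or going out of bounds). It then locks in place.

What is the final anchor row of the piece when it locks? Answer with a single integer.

Answer: 3

Derivation:
Spawn at (row=0, col=1). Try each row:
  row 0: fits
  row 1: fits
  row 2: fits
  row 3: fits
  row 4: blocked -> lock at row 3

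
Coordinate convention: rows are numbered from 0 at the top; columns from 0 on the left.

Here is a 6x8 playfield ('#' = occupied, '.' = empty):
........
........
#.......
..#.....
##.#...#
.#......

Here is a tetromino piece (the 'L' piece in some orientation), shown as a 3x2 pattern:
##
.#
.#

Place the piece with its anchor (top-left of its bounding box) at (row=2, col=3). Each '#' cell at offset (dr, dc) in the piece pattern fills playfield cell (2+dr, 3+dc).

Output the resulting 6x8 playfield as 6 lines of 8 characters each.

Answer: ........
........
#..##...
..#.#...
##.##..#
.#......

Derivation:
Fill (2+0,3+0) = (2,3)
Fill (2+0,3+1) = (2,4)
Fill (2+1,3+1) = (3,4)
Fill (2+2,3+1) = (4,4)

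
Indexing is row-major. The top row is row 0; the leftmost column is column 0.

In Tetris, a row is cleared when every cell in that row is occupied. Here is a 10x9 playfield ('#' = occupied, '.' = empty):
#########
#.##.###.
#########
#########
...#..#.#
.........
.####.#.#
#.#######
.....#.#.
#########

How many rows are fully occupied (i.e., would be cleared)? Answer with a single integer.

Check each row:
  row 0: 0 empty cells -> FULL (clear)
  row 1: 3 empty cells -> not full
  row 2: 0 empty cells -> FULL (clear)
  row 3: 0 empty cells -> FULL (clear)
  row 4: 6 empty cells -> not full
  row 5: 9 empty cells -> not full
  row 6: 3 empty cells -> not full
  row 7: 1 empty cell -> not full
  row 8: 7 empty cells -> not full
  row 9: 0 empty cells -> FULL (clear)
Total rows cleared: 4

Answer: 4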